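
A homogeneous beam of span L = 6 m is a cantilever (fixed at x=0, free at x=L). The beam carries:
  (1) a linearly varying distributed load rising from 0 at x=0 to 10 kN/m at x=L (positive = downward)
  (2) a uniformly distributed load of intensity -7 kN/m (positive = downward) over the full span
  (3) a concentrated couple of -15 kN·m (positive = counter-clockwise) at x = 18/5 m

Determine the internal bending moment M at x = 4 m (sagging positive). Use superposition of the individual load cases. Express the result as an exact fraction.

Load 1 — triangular load w₀=10 kN/m (0→w₀ over full span):
  M_1 = w₀Lx/2 - w₀L²/3 - w₀x³/(6L) = 10·6·4/2 - 10·6²/3 - 10·4³/(6·6) = -160/9 kN·m
Load 2 — uniform load w=-7 kN/m over full span:
  M_2 = -w(L-x)²/2 = -(-7)·(6-4)²/2 = 14 kN·m
Load 3 — applied couple M₀=-15 kN·m at a=18/5 m (b=L-a=12/5):
  M_3 = 0  [x>a] = 0 kN·m
Superposition: M = Σ M_i = -34/9 kN·m ≈ -3.777778 kN·m

M(4) = -34/9 kN·m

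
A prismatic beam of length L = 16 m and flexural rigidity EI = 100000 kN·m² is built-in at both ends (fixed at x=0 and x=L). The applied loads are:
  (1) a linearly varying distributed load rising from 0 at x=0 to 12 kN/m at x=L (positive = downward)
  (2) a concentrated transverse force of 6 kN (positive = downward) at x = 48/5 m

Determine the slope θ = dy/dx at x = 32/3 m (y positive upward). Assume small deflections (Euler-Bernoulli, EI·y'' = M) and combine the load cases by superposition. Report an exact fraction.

θ(32/3) = 50632/31640625 rad

Load 1 — triangular load w₀=12 kN/m (0→w₀ over full span):
  θ_1 = -w₀(2x(L-x)(L-2x)(x+2L)+x²(L-x)²)/(120LEI) = -12·(2·(32/3)·(16-(32/3))·(16-2·(32/3))·((32/3)+2·16)+(32/3)²·(16-(32/3))²)/(120·16·100000) = 1792/1265625 rad
Load 2 — point force P=6 kN at a=48/5 m (b=L-a=32/5):
  θ_2 = Pa²(L-x)(2bL-(3b+a)(L-x))/(2L³EI)  [x>a] = 6·(48/5)²·(16-(32/3))·(2·(32/5)·16-(3·(32/5)+(48/5))·(16-(32/3)))/(2·16³·100000) = 72/390625 rad
Superposition: θ = Σ θ_i = 50632/31640625 rad ≈ 0.001600 rad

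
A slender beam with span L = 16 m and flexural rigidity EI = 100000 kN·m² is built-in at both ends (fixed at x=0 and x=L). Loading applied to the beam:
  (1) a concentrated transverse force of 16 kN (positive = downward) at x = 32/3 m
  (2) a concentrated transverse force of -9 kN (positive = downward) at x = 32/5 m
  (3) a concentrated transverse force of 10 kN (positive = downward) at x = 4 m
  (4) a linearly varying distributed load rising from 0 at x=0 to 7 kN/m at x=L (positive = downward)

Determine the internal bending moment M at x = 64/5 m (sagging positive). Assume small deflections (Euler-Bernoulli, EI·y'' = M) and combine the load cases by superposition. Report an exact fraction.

M(64/5) = 13409/3750 kN·m

Load 1 — point force P=16 kN at a=32/3 m (b=L-a=16/3):
  M_1 = Pa²(a+3b)(L-x)/L³ - Pa²b/L²  [x>a] = 16·(32/3)²·((32/3)+3·(16/3))·(16-(64/5))/16³ - 16·(32/3)²·(16/3)/16² = 0 kN·m
Load 2 — point force P=-9 kN at a=32/5 m (b=L-a=48/5):
  M_2 = Pa²(a+3b)(L-x)/L³ - Pa²b/L²  [x>a] = (-9)·(32/5)²·((32/5)+3·(48/5))·(16-(64/5))/16³ - (-9)·(32/5)²·(48/5)/16² = 2304/625 kN·m
Load 3 — point force P=10 kN at a=4 m (b=L-a=12):
  M_3 = Pa²(a+3b)(L-x)/L³ - Pa²b/L²  [x>a] = 10·4²·(4+3·12)·(16-(64/5))/16³ - 10·4²·12/16² = -5/2 kN·m
Load 4 — triangular load w₀=7 kN/m (0→w₀ over full span):
  M_4 = 3w₀Lx/20 - w₀L²/30 - w₀x³/(6L) = 3·7·16·(64/5)/20 - 7·16²/30 - 7·(64/5)³/(6·16) = 896/375 kN·m
Superposition: M = Σ M_i = 13409/3750 kN·m ≈ 3.575733 kN·m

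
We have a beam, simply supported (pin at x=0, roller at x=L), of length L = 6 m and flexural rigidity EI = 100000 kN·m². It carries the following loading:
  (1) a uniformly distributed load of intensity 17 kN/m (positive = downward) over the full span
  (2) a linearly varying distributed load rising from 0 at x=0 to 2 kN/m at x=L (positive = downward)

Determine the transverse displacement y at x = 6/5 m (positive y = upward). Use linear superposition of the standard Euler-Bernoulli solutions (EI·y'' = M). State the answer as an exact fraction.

Load 1 — uniform load w=17 kN/m over full span:
  y_1 = -wx(L³-2Lx²+x³)/(24EI) = -17·(6/5)·(6³-2·6·(6/5)²+(6/5)³)/(24·100000) = -13311/7812500 m
Load 2 — triangular load w₀=2 kN/m (0→w₀ over full span):
  y_2 = -w₀x(7L⁴-10L²x²+3x⁴)/(360LEI) = -2·(6/5)·(7·6⁴-10·6²·(6/5)²+3·(6/5)⁴)/(360·6·100000) = -4644/48828125 m
Superposition: y = Σ y_i = -351351/195312500 m ≈ -0.001799 m

y(6/5) = -351351/195312500 m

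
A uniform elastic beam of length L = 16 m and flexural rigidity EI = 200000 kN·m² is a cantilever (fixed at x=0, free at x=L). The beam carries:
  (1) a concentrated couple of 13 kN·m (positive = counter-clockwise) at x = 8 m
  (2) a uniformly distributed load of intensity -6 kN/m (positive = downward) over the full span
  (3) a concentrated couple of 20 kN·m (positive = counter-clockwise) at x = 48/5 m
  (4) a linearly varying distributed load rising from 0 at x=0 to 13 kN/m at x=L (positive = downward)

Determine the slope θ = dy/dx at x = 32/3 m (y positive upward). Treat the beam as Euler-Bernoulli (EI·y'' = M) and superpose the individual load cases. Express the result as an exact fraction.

θ(32/3) = -2569/243000 rad

Load 1 — applied couple M₀=13 kN·m at a=8 m (b=L-a=8):
  θ_1 = M₀a/EI  [x>a] = 13·8/200000 = 13/25000 rad
Load 2 — uniform load w=-6 kN/m over full span:
  θ_2 = -wx(x²-3Lx+3L²)/(6EI) = -(-6)·(32/3)·((32/3)²-3·16·(32/3)+3·16²)/(6·200000) = 1664/84375 rad
Load 3 — applied couple M₀=20 kN·m at a=48/5 m (b=L-a=32/5):
  θ_3 = M₀a/EI  [x>a] = 20·(48/5)/200000 = 3/3125 rad
Load 4 — triangular load w₀=13 kN/m (0→w₀ over full span):
  θ_4 = (w₀Lx²/4-w₀L²x/3-w₀x⁴/(24L))/EI = (13·16·(32/3)²/4-13·16²·(32/3)/3-13·(32/3)⁴/(24·16))/200000 = -24128/759375 rad
Superposition: θ = Σ θ_i = -2569/243000 rad ≈ -0.010572 rad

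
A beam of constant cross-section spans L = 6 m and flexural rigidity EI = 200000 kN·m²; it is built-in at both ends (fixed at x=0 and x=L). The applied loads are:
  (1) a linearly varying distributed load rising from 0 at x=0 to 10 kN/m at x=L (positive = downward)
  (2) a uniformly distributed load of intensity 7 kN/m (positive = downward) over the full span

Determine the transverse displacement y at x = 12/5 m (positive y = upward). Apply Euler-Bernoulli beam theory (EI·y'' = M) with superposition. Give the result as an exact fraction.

y(12/5) = -14337/78125000 m

Load 1 — triangular load w₀=10 kN/m (0→w₀ over full span):
  y_1 = -w₀x²(L-x)²(x+2L)/(120LEI) = -10·(12/5)²·(6-(12/5))²·((12/5)+2·6)/(120·6·200000) = -729/9765625 m
Load 2 — uniform load w=7 kN/m over full span:
  y_2 = -wx²(L-x)²/(24EI) = -7·(12/5)²·(6-(12/5))²/(24·200000) = -1701/15625000 m
Superposition: y = Σ y_i = -14337/78125000 m ≈ -0.000184 m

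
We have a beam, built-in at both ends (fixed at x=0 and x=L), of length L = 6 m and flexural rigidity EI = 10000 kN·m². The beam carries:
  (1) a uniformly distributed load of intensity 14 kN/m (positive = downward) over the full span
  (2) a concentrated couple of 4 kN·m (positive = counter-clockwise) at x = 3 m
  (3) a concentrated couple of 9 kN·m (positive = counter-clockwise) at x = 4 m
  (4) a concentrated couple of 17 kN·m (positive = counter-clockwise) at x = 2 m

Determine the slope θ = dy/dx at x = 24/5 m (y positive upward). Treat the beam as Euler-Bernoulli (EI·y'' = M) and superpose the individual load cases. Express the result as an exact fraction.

Load 1 — uniform load w=14 kN/m over full span:
  θ_1 = -wx(L-x)(L-2x)/(12EI) = -14·(24/5)·(6-(24/5))·(6-2·(24/5))/(12·10000) = 189/78125 rad
Load 2 — applied couple M₀=4 kN·m at a=3 m (b=L-a=3):
  θ_2 = (R_Ax²/2 - M_Ax - M₀(x-a))/EI  [x>a] with R_A=1, M_A=1 = (1·(24/5)²/2 - 1·(24/5) - 4·((24/5)-3))/10000 = -3/62500 rad
Load 3 — applied couple M₀=9 kN·m at a=4 m (b=L-a=2):
  θ_3 = (R_Ax²/2 - M_Ax - M₀(x-a))/EI  [x>a] with R_A=2, M_A=3 = (2·(24/5)²/2 - 3·(24/5) - 9·((24/5)-4))/10000 = 9/62500 rad
Load 4 — applied couple M₀=17 kN·m at a=2 m (b=L-a=4):
  θ_4 = (R_Ax²/2 - M_Ax - M₀(x-a))/EI  [x>a] with R_A=34/9, M_A=0 = ((34/9)·(24/5)²/2 - 0·(24/5) - 17·((24/5)-2))/10000 = -51/125000 rad
Superposition: θ = Σ θ_i = 1317/625000 rad ≈ 0.002107 rad

θ(24/5) = 1317/625000 rad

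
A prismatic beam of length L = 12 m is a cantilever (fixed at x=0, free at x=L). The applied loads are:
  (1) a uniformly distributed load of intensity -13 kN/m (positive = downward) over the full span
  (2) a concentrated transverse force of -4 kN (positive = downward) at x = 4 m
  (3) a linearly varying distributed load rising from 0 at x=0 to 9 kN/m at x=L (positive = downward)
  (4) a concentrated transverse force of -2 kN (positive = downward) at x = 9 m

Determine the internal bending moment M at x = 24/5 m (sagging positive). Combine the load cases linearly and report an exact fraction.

Load 1 — uniform load w=-13 kN/m over full span:
  M_1 = -w(L-x)²/2 = -(-13)·(12-(24/5))²/2 = 8424/25 kN·m
Load 2 — point force P=-4 kN at a=4 m (b=L-a=8):
  M_2 = 0  [x>a] = 0 kN·m
Load 3 — triangular load w₀=9 kN/m (0→w₀ over full span):
  M_3 = w₀Lx/2 - w₀L²/3 - w₀x³/(6L) = 9·12·(24/5)/2 - 9·12²/3 - 9·(24/5)³/(6·12) = -23328/125 kN·m
Load 4 — point force P=-2 kN at a=9 m (b=L-a=3):
  M_4 = -P(a-x)  [x≤a] = -(-2)·(9-(24/5)) = 42/5 kN·m
Superposition: M = Σ M_i = 19842/125 kN·m ≈ 158.736000 kN·m

M(24/5) = 19842/125 kN·m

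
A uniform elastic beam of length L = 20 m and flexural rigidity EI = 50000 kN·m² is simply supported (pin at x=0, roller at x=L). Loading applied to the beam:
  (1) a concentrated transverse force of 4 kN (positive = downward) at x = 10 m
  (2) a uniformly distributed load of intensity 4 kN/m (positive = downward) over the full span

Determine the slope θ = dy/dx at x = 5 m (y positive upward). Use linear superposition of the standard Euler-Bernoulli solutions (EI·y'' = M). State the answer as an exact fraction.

θ(5) = -119/6000 rad

Load 1 — point force P=4 kN at a=10 m (b=L-a=10):
  θ_1 = -Pb(L²-b²-3x²)/(6LEI)  [x≤a] = -4·10·(20²-10²-3·5²)/(6·20·50000) = -3/2000 rad
Load 2 — uniform load w=4 kN/m over full span:
  θ_2 = -w(L³-6Lx²+4x³)/(24EI) = -4·(20³-6·20·5²+4·5³)/(24·50000) = -11/600 rad
Superposition: θ = Σ θ_i = -119/6000 rad ≈ -0.019833 rad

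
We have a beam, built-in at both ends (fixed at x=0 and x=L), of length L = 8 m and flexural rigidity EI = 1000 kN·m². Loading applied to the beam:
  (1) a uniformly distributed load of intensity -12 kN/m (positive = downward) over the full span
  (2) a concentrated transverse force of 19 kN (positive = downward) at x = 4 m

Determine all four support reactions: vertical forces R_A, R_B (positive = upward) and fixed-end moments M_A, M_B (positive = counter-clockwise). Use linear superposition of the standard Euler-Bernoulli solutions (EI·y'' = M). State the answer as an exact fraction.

Load 1 — uniform load w=-12 kN/m over full span:
  R_A = wL/2 = (-12)·8/2 = -48 kN
  M_A = wL²/12 = (-12)·8²/12 = -64 kN·m
  R_B = wL/2 = (-12)·8/2 = -48 kN
  M_B = -wL²/12 = -(-12)·8²/12 = 64 kN·m
Load 2 — point force P=19 kN at a=4 m (b=L-a=4):
  R_A = Pb²(3a+b)/L³ = 19·4²·(3·4+4)/8³ = 19/2 kN
  M_A = Pab²/L² = 19·4·4²/8² = 19 kN·m
  R_B = Pa²(a+3b)/L³ = 19·4²·(4+3·4)/8³ = 19/2 kN
  M_B = -Pa²b/L² = -19·4²·4/8² = -19 kN·m
Superposition: R_A = -77/2 kN, M_A = -45 kN·m, R_B = -77/2 kN, M_B = 45 kN·m

R_A = -77/2 kN, M_A = -45 kN·m, R_B = -77/2 kN, M_B = 45 kN·m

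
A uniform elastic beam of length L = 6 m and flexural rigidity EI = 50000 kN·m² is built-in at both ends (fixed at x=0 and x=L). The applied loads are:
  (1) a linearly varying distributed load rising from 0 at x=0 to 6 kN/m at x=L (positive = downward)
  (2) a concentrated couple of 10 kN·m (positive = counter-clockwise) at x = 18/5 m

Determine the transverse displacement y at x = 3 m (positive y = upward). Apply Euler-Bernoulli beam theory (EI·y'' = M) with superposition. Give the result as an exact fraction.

y(3) = -549/2000000 m

Load 1 — triangular load w₀=6 kN/m (0→w₀ over full span):
  y_1 = -w₀x²(L-x)²(x+2L)/(120LEI) = -6·3²·(6-3)²·(3+2·6)/(120·6·50000) = -81/400000 m
Load 2 — applied couple M₀=10 kN·m at a=18/5 m (b=L-a=12/5):
  y_2 = (R_Ax³/6 - M_Ax²/2)/EI  [x≤a] with R_A=12/5, M_A=16/5 = ((12/5)·3³/6 - (16/5)·3²/2)/50000 = -9/125000 m
Superposition: y = Σ y_i = -549/2000000 m ≈ -0.000275 m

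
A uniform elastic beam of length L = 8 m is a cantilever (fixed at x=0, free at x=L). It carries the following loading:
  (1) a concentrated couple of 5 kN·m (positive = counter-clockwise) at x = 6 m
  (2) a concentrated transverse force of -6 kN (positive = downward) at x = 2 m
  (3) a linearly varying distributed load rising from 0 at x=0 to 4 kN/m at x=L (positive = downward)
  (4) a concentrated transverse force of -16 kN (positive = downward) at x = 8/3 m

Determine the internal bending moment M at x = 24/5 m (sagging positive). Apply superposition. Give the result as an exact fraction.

Load 1 — applied couple M₀=5 kN·m at a=6 m (b=L-a=2):
  M_1 = M₀  [x≤a] = 5 = 5 kN·m
Load 2 — point force P=-6 kN at a=2 m (b=L-a=6):
  M_2 = 0  [x>a] = 0 kN·m
Load 3 — triangular load w₀=4 kN/m (0→w₀ over full span):
  M_3 = w₀Lx/2 - w₀L²/3 - w₀x³/(6L) = 4·8·(24/5)/2 - 4·8²/3 - 4·(24/5)³/(6·8) = -6656/375 kN·m
Load 4 — point force P=-16 kN at a=8/3 m (b=L-a=16/3):
  M_4 = 0  [x>a] = 0 kN·m
Superposition: M = Σ M_i = -4781/375 kN·m ≈ -12.749333 kN·m

M(24/5) = -4781/375 kN·m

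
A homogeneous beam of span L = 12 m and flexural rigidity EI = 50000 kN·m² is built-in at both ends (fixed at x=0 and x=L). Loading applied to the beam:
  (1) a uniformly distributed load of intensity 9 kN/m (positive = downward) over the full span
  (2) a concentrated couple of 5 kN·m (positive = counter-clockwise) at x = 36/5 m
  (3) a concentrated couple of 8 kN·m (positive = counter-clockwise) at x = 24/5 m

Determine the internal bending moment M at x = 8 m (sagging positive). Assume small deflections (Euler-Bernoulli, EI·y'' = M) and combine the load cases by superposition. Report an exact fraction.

M(8) = 823/25 kN·m

Load 1 — uniform load w=9 kN/m over full span:
  M_1 = wLx/2 - wL²/12 - wx²/2 = 9·12·8/2 - 9·12²/12 - 9·8²/2 = 36 kN·m
Load 2 — applied couple M₀=5 kN·m at a=36/5 m (b=L-a=24/5):
  M_2 = R_Ax - M_A - M₀  [x>a] with R_A=3/5, M_A=8/5 = (3/5)·8 - (8/5) - 5 = -9/5 kN·m
Load 3 — applied couple M₀=8 kN·m at a=24/5 m (b=L-a=36/5):
  M_3 = R_Ax - M_A - M₀  [x>a] with R_A=24/25, M_A=24/25 = (24/25)·8 - (24/25) - 8 = -32/25 kN·m
Superposition: M = Σ M_i = 823/25 kN·m ≈ 32.920000 kN·m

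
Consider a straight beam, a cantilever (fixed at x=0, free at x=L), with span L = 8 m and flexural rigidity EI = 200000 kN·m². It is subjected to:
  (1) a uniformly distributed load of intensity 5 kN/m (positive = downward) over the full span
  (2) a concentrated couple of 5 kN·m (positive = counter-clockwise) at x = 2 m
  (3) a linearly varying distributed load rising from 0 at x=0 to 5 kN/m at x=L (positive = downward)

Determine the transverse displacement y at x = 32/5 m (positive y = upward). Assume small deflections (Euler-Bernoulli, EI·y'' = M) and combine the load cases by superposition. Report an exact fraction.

Load 1 — uniform load w=5 kN/m over full span:
  y_1 = -wx²(x²-4Lx+6L²)/(24EI) = -5·(32/5)²·((32/5)²-4·8·(32/5)+6·8²)/(24·200000) = -11008/1171875 m
Load 2 — applied couple M₀=5 kN·m at a=2 m (b=L-a=6):
  y_2 = M₀a(2x-a)/(2EI)  [x>a] = 5·2·(2·(32/5)-2)/(2·200000) = 27/100000 m
Load 3 — triangular load w₀=5 kN/m (0→w₀ over full span):
  y_3 = (w₀Lx³/12-w₀L²x²/6-w₀x⁵/(120L))/EI = (5·8·(32/5)³/12-5·8²·(32/5)²/6-5·(32/5)⁵/(120·8))/200000 = -200192/29296875 m
Superposition: y = Σ y_i = -4986473/312500000 m ≈ -0.015957 m

y(32/5) = -4986473/312500000 m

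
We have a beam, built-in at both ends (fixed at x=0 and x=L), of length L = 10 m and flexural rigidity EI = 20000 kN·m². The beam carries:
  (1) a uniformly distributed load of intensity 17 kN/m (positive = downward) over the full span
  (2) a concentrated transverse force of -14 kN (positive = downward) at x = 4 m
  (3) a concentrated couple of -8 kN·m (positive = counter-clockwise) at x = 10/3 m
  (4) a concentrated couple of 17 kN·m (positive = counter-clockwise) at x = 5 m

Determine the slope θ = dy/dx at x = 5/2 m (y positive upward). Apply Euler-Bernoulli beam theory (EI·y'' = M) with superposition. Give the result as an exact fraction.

Load 1 — uniform load w=17 kN/m over full span:
  θ_1 = -wx(L-x)(L-2x)/(12EI) = -17·(5/2)·(10-(5/2))·(10-2·(5/2))/(12·20000) = -17/2560 rad
Load 2 — point force P=-14 kN at a=4 m (b=L-a=6):
  θ_2 = -Pb²x(2aL-(3a+b)x)/(2L³EI)  [x≤a] = -(-14)·6²·(5/2)·(2·4·10-(3·4+6)·(5/2))/(2·10³·20000) = 441/400000 rad
Load 3 — applied couple M₀=-8 kN·m at a=10/3 m (b=L-a=20/3):
  θ_3 = (R_Ax²/2 - M_Ax)/EI  [x≤a] with R_A=-16/15, M_A=0 = ((-16/15)·(5/2)²/2 - 0·(5/2))/20000 = -1/6000 rad
Load 4 — applied couple M₀=17 kN·m at a=5 m (b=L-a=5):
  θ_4 = (R_Ax²/2 - M_Ax)/EI  [x≤a] with R_A=51/20, M_A=17/4 = ((51/20)·(5/2)²/2 - (17/4)·(5/2))/20000 = -17/128000 rad
Superposition: θ = Σ θ_i = -56041/9600000 rad ≈ -0.005838 rad

θ(5/2) = -56041/9600000 rad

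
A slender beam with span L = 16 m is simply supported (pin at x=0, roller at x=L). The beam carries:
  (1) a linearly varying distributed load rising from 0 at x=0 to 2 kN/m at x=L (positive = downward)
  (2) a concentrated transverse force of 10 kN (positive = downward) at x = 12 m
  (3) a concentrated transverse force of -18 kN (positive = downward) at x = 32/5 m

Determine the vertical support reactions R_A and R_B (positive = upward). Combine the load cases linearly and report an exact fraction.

Load 1 — triangular load w₀=2 kN/m (0→w₀ over full span):
  R_A = w₀L/6 = 2·16/6 = 16/3 kN
  R_B = w₀L/3 = 2·16/3 = 32/3 kN
Load 2 — point force P=10 kN at a=12 m (b=L-a=4):
  R_A = Pb/L = 10·4/16 = 5/2 kN
  R_B = Pa/L = 10·12/16 = 15/2 kN
Load 3 — point force P=-18 kN at a=32/5 m (b=L-a=48/5):
  R_A = Pb/L = (-18)·(48/5)/16 = -54/5 kN
  R_B = Pa/L = (-18)·(32/5)/16 = -36/5 kN
Superposition: R_A = -89/30 kN, R_B = 329/30 kN

R_A = -89/30 kN, R_B = 329/30 kN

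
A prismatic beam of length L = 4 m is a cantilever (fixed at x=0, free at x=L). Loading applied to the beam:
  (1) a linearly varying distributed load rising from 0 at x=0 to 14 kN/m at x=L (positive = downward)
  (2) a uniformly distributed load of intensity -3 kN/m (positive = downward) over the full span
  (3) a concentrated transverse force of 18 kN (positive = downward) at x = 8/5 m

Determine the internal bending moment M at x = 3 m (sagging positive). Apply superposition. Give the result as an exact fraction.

M(3) = -59/12 kN·m

Load 1 — triangular load w₀=14 kN/m (0→w₀ over full span):
  M_1 = w₀Lx/2 - w₀L²/3 - w₀x³/(6L) = 14·4·3/2 - 14·4²/3 - 14·3³/(6·4) = -77/12 kN·m
Load 2 — uniform load w=-3 kN/m over full span:
  M_2 = -w(L-x)²/2 = -(-3)·(4-3)²/2 = 3/2 kN·m
Load 3 — point force P=18 kN at a=8/5 m (b=L-a=12/5):
  M_3 = 0  [x>a] = 0 kN·m
Superposition: M = Σ M_i = -59/12 kN·m ≈ -4.916667 kN·m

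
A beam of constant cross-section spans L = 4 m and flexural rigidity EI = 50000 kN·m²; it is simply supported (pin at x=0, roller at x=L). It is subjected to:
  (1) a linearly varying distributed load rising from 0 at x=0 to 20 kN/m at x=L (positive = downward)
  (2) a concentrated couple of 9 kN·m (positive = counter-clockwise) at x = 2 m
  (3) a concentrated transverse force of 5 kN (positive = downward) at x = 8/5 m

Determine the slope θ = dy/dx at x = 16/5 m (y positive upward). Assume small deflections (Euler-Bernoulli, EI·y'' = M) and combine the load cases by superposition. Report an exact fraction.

Load 1 — triangular load w₀=20 kN/m (0→w₀ over full span):
  θ_1 = -w₀(7L⁴-30L²x²+15x⁴)/(360LEI) = -20·(7·4⁴-30·4²·(16/5)²+15·(16/5)⁴)/(360·4·50000) = 1514/3515625 rad
Load 2 — applied couple M₀=9 kN·m at a=2 m (b=L-a=2):
  θ_2 = (M₀x²/(2L)-M₀(x-a)+C₁)/EI  [x>a] with C₁=M₀(3b²-L²)/(6L)=-3/2 = (9·(16/5)²/(2·4)-9·((16/5)-2)+(-3/2))/50000 = -39/2500000 rad
Load 3 — point force P=5 kN at a=8/5 m (b=L-a=12/5):
  θ_3 = -Pa(2L²-6Lx+3x²+a²)/(6LEI)  [x>a] = -5·(8/5)·(2·4²-6·4·(16/5)+3·(16/5)²+(8/5)²)/(6·4·50000) = 6/78125 rad
Superposition: θ = Σ θ_i = 55333/112500000 rad ≈ 0.000492 rad

θ(16/5) = 55333/112500000 rad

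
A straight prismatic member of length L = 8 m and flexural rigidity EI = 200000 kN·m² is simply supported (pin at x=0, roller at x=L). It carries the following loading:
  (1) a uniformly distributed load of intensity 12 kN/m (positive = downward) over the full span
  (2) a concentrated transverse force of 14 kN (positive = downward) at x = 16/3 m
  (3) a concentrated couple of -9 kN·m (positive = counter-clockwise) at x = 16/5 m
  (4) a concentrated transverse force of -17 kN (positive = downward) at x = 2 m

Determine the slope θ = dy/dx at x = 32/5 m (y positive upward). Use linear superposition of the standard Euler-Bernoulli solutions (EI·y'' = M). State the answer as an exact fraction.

θ(32/5) = 4330543/4050000000 rad

Load 1 — uniform load w=12 kN/m over full span:
  θ_1 = -w(L³-6Lx²+4x³)/(24EI) = -12·(8³-6·8·(32/5)²+4·(32/5)³)/(24·200000) = 396/390625 rad
Load 2 — point force P=14 kN at a=16/3 m (b=L-a=8/3):
  θ_2 = -Pa(2L²-6Lx+3x²+a²)/(6LEI)  [x>a] = -14·(16/3)·(2·8²-6·8·(32/5)+3·(32/5)²+(16/3)²)/(6·8·200000) = 1372/6328125 rad
Load 3 — applied couple M₀=-9 kN·m at a=16/5 m (b=L-a=24/5):
  θ_3 = (M₀x²/(2L)-M₀(x-a)+C₁)/EI  [x>a] with C₁=M₀(3b²-L²)/(6L)=-24/25 = ((-9)·(32/5)²/(2·8)-(-9)·((32/5)-(16/5))+(-24/25))/200000 = 3/125000 rad
Load 4 — point force P=-17 kN at a=2 m (b=L-a=6):
  θ_4 = -Pa(2L²-6Lx+3x²+a²)/(6LEI)  [x>a] = -(-17)·2·(2·8²-6·8·(32/5)+3·(32/5)²+2²)/(6·8·200000) = -1853/10000000 rad
Superposition: θ = Σ θ_i = 4330543/4050000000 rad ≈ 0.001069 rad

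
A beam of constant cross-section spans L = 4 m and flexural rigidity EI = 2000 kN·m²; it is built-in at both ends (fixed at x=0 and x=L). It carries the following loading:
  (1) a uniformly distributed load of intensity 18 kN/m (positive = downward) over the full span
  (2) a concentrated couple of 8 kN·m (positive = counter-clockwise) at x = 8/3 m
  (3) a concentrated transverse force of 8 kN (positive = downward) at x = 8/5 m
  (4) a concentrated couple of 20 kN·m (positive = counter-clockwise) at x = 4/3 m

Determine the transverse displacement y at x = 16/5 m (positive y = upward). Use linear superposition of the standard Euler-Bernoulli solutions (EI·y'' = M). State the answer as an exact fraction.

y(16/5) = -37978/17578125 m

Load 1 — uniform load w=18 kN/m over full span:
  y_1 = -wx²(L-x)²/(24EI) = -18·(16/5)²·(4-(16/5))²/(24·2000) = -192/78125 m
Load 2 — applied couple M₀=8 kN·m at a=8/3 m (b=L-a=4/3):
  y_2 = (R_Ax³/6 - M_Ax²/2 - M₀(x-a)²/2)/EI  [x>a] with R_A=8/3, M_A=8/3 = ((8/3)·(16/5)³/6 - (8/3)·(16/5)²/2 - 8·((16/5)-(8/3))²/2)/2000 = -16/140625 m
Load 3 — point force P=8 kN at a=8/5 m (b=L-a=12/5):
  y_3 = -Pa²(L-x)²(3bL-(3b+a)(L-x))/(6L³EI)  [x>a] = -8·(8/5)²·(4-(16/5))²·(3·(12/5)·4-(3·(12/5)+(8/5))·(4-(16/5)))/(6·4³·2000) = -2176/5859375 m
Load 4 — applied couple M₀=20 kN·m at a=4/3 m (b=L-a=8/3):
  y_4 = (R_Ax³/6 - M_Ax²/2 - M₀(x-a)²/2)/EI  [x>a] with R_A=20/3, M_A=0 = ((20/3)·(16/5)³/6 - 0·(16/5)²/2 - 20·((16/5)-(4/3))²/2)/2000 = 22/28125 m
Superposition: y = Σ y_i = -37978/17578125 m ≈ -0.002161 m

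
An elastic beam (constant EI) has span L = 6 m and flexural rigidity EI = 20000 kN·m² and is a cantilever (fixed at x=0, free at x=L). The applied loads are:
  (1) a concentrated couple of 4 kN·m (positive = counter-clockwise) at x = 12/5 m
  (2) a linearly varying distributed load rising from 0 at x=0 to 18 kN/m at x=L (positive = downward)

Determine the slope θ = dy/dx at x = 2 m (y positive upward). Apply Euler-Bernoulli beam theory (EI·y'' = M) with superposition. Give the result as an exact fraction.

Load 1 — applied couple M₀=4 kN·m at a=12/5 m (b=L-a=18/5):
  θ_1 = M₀x/EI  [x≤a] = 4·2/20000 = 1/2500 rad
Load 2 — triangular load w₀=18 kN/m (0→w₀ over full span):
  θ_2 = (w₀Lx²/4-w₀L²x/3-w₀x⁴/(24L))/EI = (18·6·2²/4-18·6²·2/3-18·2⁴/(24·6))/20000 = -163/10000 rad
Superposition: θ = Σ θ_i = -159/10000 rad ≈ -0.015900 rad

θ(2) = -159/10000 rad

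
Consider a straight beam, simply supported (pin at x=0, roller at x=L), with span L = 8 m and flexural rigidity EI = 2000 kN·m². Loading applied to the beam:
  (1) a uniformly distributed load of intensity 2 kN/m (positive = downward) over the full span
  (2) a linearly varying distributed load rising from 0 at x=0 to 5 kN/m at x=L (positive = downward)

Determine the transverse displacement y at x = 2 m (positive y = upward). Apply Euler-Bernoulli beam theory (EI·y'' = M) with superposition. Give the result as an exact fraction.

Load 1 — uniform load w=2 kN/m over full span:
  y_1 = -wx(L³-2Lx²+x³)/(24EI) = -2·2·(8³-2·8·2²+2³)/(24·2000) = -19/500 m
Load 2 — triangular load w₀=5 kN/m (0→w₀ over full span):
  y_2 = -w₀x(7L⁴-10L²x²+3x⁴)/(360LEI) = -5·2·(7·8⁴-10·8²·2²+3·2⁴)/(360·8·2000) = -109/2400 m
Superposition: y = Σ y_i = -1001/12000 m ≈ -0.083417 m

y(2) = -1001/12000 m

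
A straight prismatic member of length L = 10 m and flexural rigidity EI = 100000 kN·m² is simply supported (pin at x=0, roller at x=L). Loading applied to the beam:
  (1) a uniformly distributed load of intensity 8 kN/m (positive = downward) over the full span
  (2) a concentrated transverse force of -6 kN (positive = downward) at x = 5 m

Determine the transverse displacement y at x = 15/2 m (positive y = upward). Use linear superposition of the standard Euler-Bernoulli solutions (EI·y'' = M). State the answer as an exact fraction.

y(15/2) = -21/3200 m

Load 1 — uniform load w=8 kN/m over full span:
  y_1 = -wx(L³-2Lx²+x³)/(24EI) = -8·(15/2)·(10³-2·10·(15/2)²+(15/2)³)/(24·100000) = -19/2560 m
Load 2 — point force P=-6 kN at a=5 m (b=L-a=5):
  y_2 = -Pa(L-x)(2Lx-a²-x²)/(6LEI)  [x>a] = -(-6)·5·(10-(15/2))·(2·10·(15/2)-5²-(15/2)²)/(6·10·100000) = 11/12800 m
Superposition: y = Σ y_i = -21/3200 m ≈ -0.006562 m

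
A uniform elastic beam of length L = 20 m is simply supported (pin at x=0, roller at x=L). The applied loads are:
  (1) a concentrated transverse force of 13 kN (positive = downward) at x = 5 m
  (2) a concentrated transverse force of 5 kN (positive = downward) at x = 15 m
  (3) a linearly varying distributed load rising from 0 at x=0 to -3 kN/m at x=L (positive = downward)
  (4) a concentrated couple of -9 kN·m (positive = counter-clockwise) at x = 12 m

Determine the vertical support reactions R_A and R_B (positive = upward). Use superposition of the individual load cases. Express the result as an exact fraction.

R_A = 11/20 kN, R_B = -251/20 kN

Load 1 — point force P=13 kN at a=5 m (b=L-a=15):
  R_A = Pb/L = 13·15/20 = 39/4 kN
  R_B = Pa/L = 13·5/20 = 13/4 kN
Load 2 — point force P=5 kN at a=15 m (b=L-a=5):
  R_A = Pb/L = 5·5/20 = 5/4 kN
  R_B = Pa/L = 5·15/20 = 15/4 kN
Load 3 — triangular load w₀=-3 kN/m (0→w₀ over full span):
  R_A = w₀L/6 = (-3)·20/6 = -10 kN
  R_B = w₀L/3 = (-3)·20/3 = -20 kN
Load 4 — applied couple M₀=-9 kN·m at a=12 m (b=L-a=8):
  R_A = M₀/L = (-9)/20 = -9/20 kN
  R_B = -M₀/L = -(-9)/20 = 9/20 kN
Superposition: R_A = 11/20 kN, R_B = -251/20 kN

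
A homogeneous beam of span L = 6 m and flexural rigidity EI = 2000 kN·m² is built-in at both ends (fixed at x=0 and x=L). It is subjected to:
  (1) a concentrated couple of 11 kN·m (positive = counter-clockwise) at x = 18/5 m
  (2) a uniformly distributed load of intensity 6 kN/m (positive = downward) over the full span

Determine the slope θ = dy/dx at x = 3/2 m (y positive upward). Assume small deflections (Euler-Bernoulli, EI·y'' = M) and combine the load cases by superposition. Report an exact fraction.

Load 1 — applied couple M₀=11 kN·m at a=18/5 m (b=L-a=12/5):
  θ_1 = (R_Ax²/2 - M_Ax)/EI  [x≤a] with R_A=66/25, M_A=88/25 = ((66/25)·(3/2)²/2 - (88/25)·(3/2))/2000 = -231/200000 rad
Load 2 — uniform load w=6 kN/m over full span:
  θ_2 = -wx(L-x)(L-2x)/(12EI) = -6·(3/2)·(6-(3/2))·(6-2·(3/2))/(12·2000) = -81/16000 rad
Superposition: θ = Σ θ_i = -2487/400000 rad ≈ -0.006217 rad

θ(3/2) = -2487/400000 rad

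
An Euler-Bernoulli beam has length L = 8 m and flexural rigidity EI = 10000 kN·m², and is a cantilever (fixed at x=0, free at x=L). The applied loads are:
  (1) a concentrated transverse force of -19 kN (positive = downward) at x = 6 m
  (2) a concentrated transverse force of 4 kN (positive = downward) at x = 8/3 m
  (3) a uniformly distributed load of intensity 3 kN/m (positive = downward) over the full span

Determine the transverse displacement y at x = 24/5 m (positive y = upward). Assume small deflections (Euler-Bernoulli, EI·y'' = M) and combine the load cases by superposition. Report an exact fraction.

Load 1 — point force P=-19 kN at a=6 m (b=L-a=2):
  y_1 = -Px²(3a-x)/(6EI)  [x≤a] = -(-19)·(24/5)²·(3·6-(24/5))/(6·10000) = 7524/78125 m
Load 2 — point force P=4 kN at a=8/3 m (b=L-a=16/3):
  y_2 = -Pa²(3x-a)/(6EI)  [x>a] = -4·(8/3)²·(3·(24/5)-(8/3))/(6·10000) = -1408/253125 m
Load 3 — uniform load w=3 kN/m over full span:
  y_3 = -wx²(x²-4Lx+6L²)/(24EI) = -3·(24/5)²·((24/5)²-4·8·(24/5)+6·8²)/(24·10000) = -28512/390625 m
Superposition: y = Σ y_i = 561748/31640625 m ≈ 0.017754 m

y(24/5) = 561748/31640625 m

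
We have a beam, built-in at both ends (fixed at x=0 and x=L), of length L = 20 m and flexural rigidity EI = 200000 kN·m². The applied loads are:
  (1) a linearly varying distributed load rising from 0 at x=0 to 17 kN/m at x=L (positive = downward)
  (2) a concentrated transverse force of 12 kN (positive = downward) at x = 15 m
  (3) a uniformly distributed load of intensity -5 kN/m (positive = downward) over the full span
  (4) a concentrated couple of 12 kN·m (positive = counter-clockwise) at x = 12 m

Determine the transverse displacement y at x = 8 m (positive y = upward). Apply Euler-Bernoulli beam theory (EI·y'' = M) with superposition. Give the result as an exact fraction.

Load 1 — triangular load w₀=17 kN/m (0→w₀ over full span):
  y_1 = -w₀x²(L-x)²(x+2L)/(120LEI) = -17·8²·(20-8)²·(8+2·20)/(120·20·200000) = -1224/78125 m
Load 2 — point force P=12 kN at a=15 m (b=L-a=5):
  y_2 = -Pb²x²(3aL-(3a+b)x)/(6L³EI)  [x≤a] = -12·5²·8²·(3·15·20-(3·15+5)·8)/(6·20³·200000) = -1/1000 m
Load 3 — uniform load w=-5 kN/m over full span:
  y_3 = -wx²(L-x)²/(24EI) = -(-5)·8²·(20-8)²/(24·200000) = 6/625 m
Load 4 — applied couple M₀=12 kN·m at a=12 m (b=L-a=8):
  y_4 = (R_Ax³/6 - M_Ax²/2)/EI  [x≤a] with R_A=108/125, M_A=96/25 = ((108/125)·8³/6 - (96/25)·8²/2)/200000 = -96/390625 m
Superposition: y = Σ y_i = -22853/3125000 m ≈ -0.007313 m

y(8) = -22853/3125000 m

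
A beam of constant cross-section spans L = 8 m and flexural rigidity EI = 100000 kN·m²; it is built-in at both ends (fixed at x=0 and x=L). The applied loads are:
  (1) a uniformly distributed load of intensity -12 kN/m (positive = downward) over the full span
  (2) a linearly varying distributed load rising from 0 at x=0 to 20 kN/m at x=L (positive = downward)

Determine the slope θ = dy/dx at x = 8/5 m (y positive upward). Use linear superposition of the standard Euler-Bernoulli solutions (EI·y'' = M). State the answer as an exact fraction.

θ(8/5) = 128/1171875 rad

Load 1 — uniform load w=-12 kN/m over full span:
  θ_1 = -wx(L-x)(L-2x)/(12EI) = -(-12)·(8/5)·(8-(8/5))·(8-2·(8/5))/(12·100000) = 192/390625 rad
Load 2 — triangular load w₀=20 kN/m (0→w₀ over full span):
  θ_2 = -w₀(2x(L-x)(L-2x)(x+2L)+x²(L-x)²)/(120LEI) = -20·(2·(8/5)·(8-(8/5))·(8-2·(8/5))·((8/5)+2·8)+(8/5)²·(8-(8/5))²)/(120·8·100000) = -448/1171875 rad
Superposition: θ = Σ θ_i = 128/1171875 rad ≈ 0.000109 rad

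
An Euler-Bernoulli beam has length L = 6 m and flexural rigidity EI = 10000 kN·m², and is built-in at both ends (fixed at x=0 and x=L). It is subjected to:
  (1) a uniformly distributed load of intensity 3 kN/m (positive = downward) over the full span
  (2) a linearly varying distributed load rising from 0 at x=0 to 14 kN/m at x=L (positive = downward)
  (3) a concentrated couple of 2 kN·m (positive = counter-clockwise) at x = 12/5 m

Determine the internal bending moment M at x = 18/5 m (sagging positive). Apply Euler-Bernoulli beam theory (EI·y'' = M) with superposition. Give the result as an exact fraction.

M(18/5) = 1733/125 kN·m

Load 1 — uniform load w=3 kN/m over full span:
  M_1 = wLx/2 - wL²/12 - wx²/2 = 3·6·(18/5)/2 - 3·6²/12 - 3·(18/5)²/2 = 99/25 kN·m
Load 2 — triangular load w₀=14 kN/m (0→w₀ over full span):
  M_2 = 3w₀Lx/20 - w₀L²/30 - w₀x³/(6L) = 3·14·6·(18/5)/20 - 14·6²/30 - 14·(18/5)³/(6·6) = 1302/125 kN·m
Load 3 — applied couple M₀=2 kN·m at a=12/5 m (b=L-a=18/5):
  M_3 = R_Ax - M_A - M₀  [x>a] with R_A=12/25, M_A=6/25 = (12/25)·(18/5) - (6/25) - 2 = -64/125 kN·m
Superposition: M = Σ M_i = 1733/125 kN·m ≈ 13.864000 kN·m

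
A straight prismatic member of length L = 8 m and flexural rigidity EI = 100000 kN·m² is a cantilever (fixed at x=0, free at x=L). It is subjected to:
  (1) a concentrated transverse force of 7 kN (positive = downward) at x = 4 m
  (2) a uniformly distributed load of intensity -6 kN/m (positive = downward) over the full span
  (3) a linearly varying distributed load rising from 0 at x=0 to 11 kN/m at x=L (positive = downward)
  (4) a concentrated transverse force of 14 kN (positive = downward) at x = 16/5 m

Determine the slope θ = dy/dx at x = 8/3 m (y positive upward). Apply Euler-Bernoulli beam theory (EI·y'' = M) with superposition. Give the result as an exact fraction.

θ(8/3) = -8786/3796875 rad

Load 1 — point force P=7 kN at a=4 m (b=L-a=4):
  θ_1 = -Px(2a-x)/(2EI)  [x≤a] = -7·(8/3)·(2·4-(8/3))/(2·100000) = -14/28125 rad
Load 2 — uniform load w=-6 kN/m over full span:
  θ_2 = -wx(x²-3Lx+3L²)/(6EI) = -(-6)·(8/3)·((8/3)²-3·8·(8/3)+3·8²)/(6·100000) = 304/84375 rad
Load 3 — triangular load w₀=11 kN/m (0→w₀ over full span):
  θ_3 = (w₀Lx²/4-w₀L²x/3-w₀x⁴/(24L))/EI = (11·8·(8/3)²/4-11·8²·(8/3)/3-11·(8/3)⁴/(24·8))/100000 = -3586/759375 rad
Load 4 — point force P=14 kN at a=16/5 m (b=L-a=24/5):
  θ_4 = -Px(2a-x)/(2EI)  [x≤a] = -14·(8/3)·(2·(16/5)-(8/3))/(2·100000) = -98/140625 rad
Superposition: θ = Σ θ_i = -8786/3796875 rad ≈ -0.002314 rad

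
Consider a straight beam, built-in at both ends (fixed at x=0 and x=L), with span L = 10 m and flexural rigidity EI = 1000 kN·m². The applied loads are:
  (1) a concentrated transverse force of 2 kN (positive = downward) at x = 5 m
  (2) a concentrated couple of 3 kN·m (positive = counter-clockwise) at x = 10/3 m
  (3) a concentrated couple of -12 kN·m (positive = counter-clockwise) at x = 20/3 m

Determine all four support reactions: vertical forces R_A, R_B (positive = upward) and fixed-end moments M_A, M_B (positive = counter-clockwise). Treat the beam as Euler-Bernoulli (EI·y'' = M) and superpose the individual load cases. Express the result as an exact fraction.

Load 1 — point force P=2 kN at a=5 m (b=L-a=5):
  R_A = Pb²(3a+b)/L³ = 2·5²·(3·5+5)/10³ = 1 kN
  M_A = Pab²/L² = 2·5·5²/10² = 5/2 kN·m
  R_B = Pa²(a+3b)/L³ = 2·5²·(5+3·5)/10³ = 1 kN
  M_B = -Pa²b/L² = -2·5²·5/10² = -5/2 kN·m
Load 2 — applied couple M₀=3 kN·m at a=10/3 m (b=L-a=20/3):
  R_A = 6M₀ab/L³ = 6·3·(10/3)·(20/3)/10³ = 2/5 kN
  M_A = M₀b(2a-b)/L² = 3·(20/3)·(2·(10/3)-(20/3))/10² = 0 kN·m
  R_B = -6M₀ab/L³ = -6·3·(10/3)·(20/3)/10³ = -2/5 kN
  M_B = M₀a(2b-a)/L² = 3·(10/3)·(2·(20/3)-(10/3))/10² = 1 kN·m
Load 3 — applied couple M₀=-12 kN·m at a=20/3 m (b=L-a=10/3):
  R_A = 6M₀ab/L³ = 6·(-12)·(20/3)·(10/3)/10³ = -8/5 kN
  M_A = M₀b(2a-b)/L² = (-12)·(10/3)·(2·(20/3)-(10/3))/10² = -4 kN·m
  R_B = -6M₀ab/L³ = -6·(-12)·(20/3)·(10/3)/10³ = 8/5 kN
  M_B = M₀a(2b-a)/L² = (-12)·(20/3)·(2·(10/3)-(20/3))/10² = 0 kN·m
Superposition: R_A = -1/5 kN, M_A = -3/2 kN·m, R_B = 11/5 kN, M_B = -3/2 kN·m

R_A = -1/5 kN, M_A = -3/2 kN·m, R_B = 11/5 kN, M_B = -3/2 kN·m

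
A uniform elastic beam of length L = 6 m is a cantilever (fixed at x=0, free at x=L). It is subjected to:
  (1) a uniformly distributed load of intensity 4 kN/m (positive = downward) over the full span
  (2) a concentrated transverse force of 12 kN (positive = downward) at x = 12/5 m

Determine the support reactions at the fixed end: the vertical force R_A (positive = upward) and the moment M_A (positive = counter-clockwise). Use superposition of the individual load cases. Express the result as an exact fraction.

R_A = 36 kN, M_A = 504/5 kN·m

Load 1 — uniform load w=4 kN/m over full span:
  R_A = wL = 4·6 = 24 kN
  M_A = wL²/2 = 4·6²/2 = 72 kN·m
Load 2 — point force P=12 kN at a=12/5 m (b=L-a=18/5):
  R_A = P = 12 kN
  M_A = Pa = 12·(12/5) = 144/5 kN·m
Superposition: R_A = 36 kN, M_A = 504/5 kN·m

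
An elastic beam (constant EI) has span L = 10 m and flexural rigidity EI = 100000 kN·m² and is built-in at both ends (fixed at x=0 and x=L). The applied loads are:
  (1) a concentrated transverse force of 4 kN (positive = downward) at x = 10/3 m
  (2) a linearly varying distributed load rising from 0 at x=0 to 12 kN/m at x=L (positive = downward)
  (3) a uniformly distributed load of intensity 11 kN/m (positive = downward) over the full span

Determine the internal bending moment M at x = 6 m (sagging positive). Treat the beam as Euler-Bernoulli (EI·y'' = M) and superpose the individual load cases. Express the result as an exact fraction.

Load 1 — point force P=4 kN at a=10/3 m (b=L-a=20/3):
  M_1 = Pa²(a+3b)(L-x)/L³ - Pa²b/L²  [x>a] = 4·(10/3)²·((10/3)+3·(20/3))·(10-6)/10³ - 4·(10/3)²·(20/3)/10² = 32/27 kN·m
Load 2 — triangular load w₀=12 kN/m (0→w₀ over full span):
  M_2 = 3w₀Lx/20 - w₀L²/30 - w₀x³/(6L) = 3·12·10·6/20 - 12·10²/30 - 12·6³/(6·10) = 124/5 kN·m
Load 3 — uniform load w=11 kN/m over full span:
  M_3 = wLx/2 - wL²/12 - wx²/2 = 11·10·6/2 - 11·10²/12 - 11·6²/2 = 121/3 kN·m
Superposition: M = Σ M_i = 8953/135 kN·m ≈ 66.318519 kN·m

M(6) = 8953/135 kN·m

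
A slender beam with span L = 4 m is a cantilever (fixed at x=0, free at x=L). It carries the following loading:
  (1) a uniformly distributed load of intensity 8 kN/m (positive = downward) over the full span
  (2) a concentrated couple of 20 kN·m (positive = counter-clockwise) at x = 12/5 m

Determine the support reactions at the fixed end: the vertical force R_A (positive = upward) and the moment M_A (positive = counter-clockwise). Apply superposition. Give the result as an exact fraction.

R_A = 32 kN, M_A = 44 kN·m

Load 1 — uniform load w=8 kN/m over full span:
  R_A = wL = 8·4 = 32 kN
  M_A = wL²/2 = 8·4²/2 = 64 kN·m
Load 2 — applied couple M₀=20 kN·m at a=12/5 m (b=L-a=8/5):
  R_A = 0 kN
  M_A = -M₀ = -20 kN·m
Superposition: R_A = 32 kN, M_A = 44 kN·m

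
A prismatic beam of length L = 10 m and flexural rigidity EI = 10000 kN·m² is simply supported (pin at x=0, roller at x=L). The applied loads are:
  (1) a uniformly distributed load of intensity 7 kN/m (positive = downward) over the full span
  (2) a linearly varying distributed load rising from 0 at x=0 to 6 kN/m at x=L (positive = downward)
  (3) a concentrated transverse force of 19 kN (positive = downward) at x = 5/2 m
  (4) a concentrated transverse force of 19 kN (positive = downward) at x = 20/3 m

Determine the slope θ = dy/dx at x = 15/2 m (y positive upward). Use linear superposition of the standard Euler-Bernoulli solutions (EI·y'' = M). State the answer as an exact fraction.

Load 1 — uniform load w=7 kN/m over full span:
  θ_1 = -w(L³-6Lx²+4x³)/(24EI) = -7·(10³-6·10·(15/2)²+4·(15/2)³)/(24·10000) = 77/3840 rad
Load 2 — triangular load w₀=6 kN/m (0→w₀ over full span):
  θ_2 = -w₀(7L⁴-30L²x²+15x⁴)/(360LEI) = -6·(7·10⁴-30·10²·(15/2)²+15·(15/2)⁴)/(360·10·10000) = 1313/153600 rad
Load 3 — point force P=19 kN at a=5/2 m (b=L-a=15/2):
  θ_3 = -Pa(2L²-6Lx+3x²+a²)/(6LEI)  [x>a] = -19·(5/2)·(2·10²-6·10·(15/2)+3·(15/2)²+(5/2)²)/(6·10·10000) = 19/3200 rad
Load 4 — point force P=19 kN at a=20/3 m (b=L-a=10/3):
  θ_4 = -Pa(2L²-6Lx+3x²+a²)/(6LEI)  [x>a] = -19·(20/3)·(2·10²-6·10·(15/2)+3·(15/2)²+(20/3)²)/(6·10·10000) = 1007/129600 rad
Superposition: θ = Σ θ_i = 175459/4147200 rad ≈ 0.042308 rad

θ(15/2) = 175459/4147200 rad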